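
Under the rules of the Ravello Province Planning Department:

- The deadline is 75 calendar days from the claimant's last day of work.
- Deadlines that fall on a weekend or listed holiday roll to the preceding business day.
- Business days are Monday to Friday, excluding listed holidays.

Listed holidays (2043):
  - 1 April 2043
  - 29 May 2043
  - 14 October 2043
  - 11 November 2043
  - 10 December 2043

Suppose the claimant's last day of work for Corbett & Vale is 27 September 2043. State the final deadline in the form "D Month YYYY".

75 calendar days after 27 September 2043 is 11 December 2043.
Since 11 December 2043 is a Friday and not a holiday, the date is unchanged.
Deadline: 11 December 2043.

11 December 2043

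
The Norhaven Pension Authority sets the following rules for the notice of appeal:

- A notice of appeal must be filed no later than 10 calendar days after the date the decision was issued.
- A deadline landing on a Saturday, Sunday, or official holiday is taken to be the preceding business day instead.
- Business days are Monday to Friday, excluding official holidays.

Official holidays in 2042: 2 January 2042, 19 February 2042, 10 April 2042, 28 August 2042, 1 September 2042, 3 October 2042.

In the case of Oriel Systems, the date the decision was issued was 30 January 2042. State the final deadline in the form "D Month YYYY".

From 30 January 2042, 10 calendar days later is 9 February 2042.
Because 9 February 2042 is a Sunday, the deadline becomes 7 February 2042 (Friday).
So the filing is due 7 February 2042.

7 February 2042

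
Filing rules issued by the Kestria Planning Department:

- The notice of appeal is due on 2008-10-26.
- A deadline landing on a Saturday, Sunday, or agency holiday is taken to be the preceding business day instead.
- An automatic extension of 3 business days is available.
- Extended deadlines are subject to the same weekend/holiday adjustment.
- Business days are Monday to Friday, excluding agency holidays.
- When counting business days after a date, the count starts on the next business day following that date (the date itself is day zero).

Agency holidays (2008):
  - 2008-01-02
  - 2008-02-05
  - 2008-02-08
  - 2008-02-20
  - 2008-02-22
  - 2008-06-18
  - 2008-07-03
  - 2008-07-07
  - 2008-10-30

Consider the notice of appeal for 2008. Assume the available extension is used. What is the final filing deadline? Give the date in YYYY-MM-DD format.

2008-10-29

The stated deadline is 2008-10-26.
2008-10-26 falls on a Sunday. Rolling to the preceding business day gives 2008-10-24, a Friday.
Counting 3 further business days from 2008-10-24 reaches 2008-10-29.
Since 2008-10-29 is a Wednesday and not a holiday, the date is unchanged.
So the filing is due 2008-10-29.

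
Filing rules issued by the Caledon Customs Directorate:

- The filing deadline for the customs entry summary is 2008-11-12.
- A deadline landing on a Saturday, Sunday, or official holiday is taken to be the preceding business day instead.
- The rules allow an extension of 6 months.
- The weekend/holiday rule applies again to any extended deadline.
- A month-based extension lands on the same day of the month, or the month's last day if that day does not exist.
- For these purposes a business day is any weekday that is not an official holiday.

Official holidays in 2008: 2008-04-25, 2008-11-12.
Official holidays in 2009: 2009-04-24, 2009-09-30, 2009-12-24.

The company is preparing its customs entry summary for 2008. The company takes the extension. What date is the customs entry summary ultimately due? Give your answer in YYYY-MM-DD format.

2009-05-11

The stated deadline is 2008-11-12.
2008-11-12 is a listed holiday; the preceding business day is 2008-11-11 (Tuesday).
The 6 months extension carries 2008-11-11 to 2009-05-11.
2009-05-11 falls on a Monday, which is a business day, so no adjustment is needed.
Final deadline: 2009-05-11.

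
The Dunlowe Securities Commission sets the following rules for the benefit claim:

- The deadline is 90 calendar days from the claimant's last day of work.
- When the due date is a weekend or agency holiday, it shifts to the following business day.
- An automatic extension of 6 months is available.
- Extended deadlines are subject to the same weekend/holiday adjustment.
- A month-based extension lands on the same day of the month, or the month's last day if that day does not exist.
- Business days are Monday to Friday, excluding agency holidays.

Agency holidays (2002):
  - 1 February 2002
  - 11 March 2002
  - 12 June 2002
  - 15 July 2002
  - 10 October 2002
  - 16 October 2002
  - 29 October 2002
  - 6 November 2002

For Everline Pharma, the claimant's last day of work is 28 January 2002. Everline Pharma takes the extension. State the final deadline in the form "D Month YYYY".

Trigger date 28 January 2002 + 90 calendar days = 28 April 2002.
Because 28 April 2002 is a Sunday, the deadline becomes 29 April 2002 (Monday).
Applying the 6 months extension: 6 months after 29 April 2002 is 29 October 2002.
29 October 2002 is a listed holiday, so it moves to the next business day, 30 October 2002 (Wednesday).
So the filing is due 30 October 2002.

30 October 2002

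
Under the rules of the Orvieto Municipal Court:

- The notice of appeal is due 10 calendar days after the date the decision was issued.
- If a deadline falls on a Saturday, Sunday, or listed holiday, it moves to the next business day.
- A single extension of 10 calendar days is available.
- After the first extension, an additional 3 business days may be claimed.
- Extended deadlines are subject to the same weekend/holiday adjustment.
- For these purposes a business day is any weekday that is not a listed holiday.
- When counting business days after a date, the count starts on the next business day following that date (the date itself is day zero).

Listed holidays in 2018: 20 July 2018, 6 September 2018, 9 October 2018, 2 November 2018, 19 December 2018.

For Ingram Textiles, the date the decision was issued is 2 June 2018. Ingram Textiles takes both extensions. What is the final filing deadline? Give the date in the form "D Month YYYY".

27 June 2018

Adding 10 calendar days to 2 June 2018 gives 12 June 2018.
Since 12 June 2018 is a Tuesday and not a holiday, the date is unchanged.
Applying the 10-calendar-day extension: 12 June 2018 + 10 days = 22 June 2018.
Since 22 June 2018 is a Friday and not a holiday, the date is unchanged.
Counting 3 further business days from 22 June 2018 reaches 27 June 2018.
27 June 2018 (Wednesday) is already a business day.
So the filing is due 27 June 2018.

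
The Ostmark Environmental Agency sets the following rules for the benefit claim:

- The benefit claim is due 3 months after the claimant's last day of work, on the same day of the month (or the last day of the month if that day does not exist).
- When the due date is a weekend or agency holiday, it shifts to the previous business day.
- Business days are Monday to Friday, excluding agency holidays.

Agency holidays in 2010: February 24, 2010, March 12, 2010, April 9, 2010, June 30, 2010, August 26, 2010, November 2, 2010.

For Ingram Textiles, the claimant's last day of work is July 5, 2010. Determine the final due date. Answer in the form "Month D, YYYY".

October 5, 2010

3 months from July 5, 2010 is October 5, 2010.
October 5, 2010 is a Tuesday and not a listed holiday, so it stands.
Deadline: October 5, 2010.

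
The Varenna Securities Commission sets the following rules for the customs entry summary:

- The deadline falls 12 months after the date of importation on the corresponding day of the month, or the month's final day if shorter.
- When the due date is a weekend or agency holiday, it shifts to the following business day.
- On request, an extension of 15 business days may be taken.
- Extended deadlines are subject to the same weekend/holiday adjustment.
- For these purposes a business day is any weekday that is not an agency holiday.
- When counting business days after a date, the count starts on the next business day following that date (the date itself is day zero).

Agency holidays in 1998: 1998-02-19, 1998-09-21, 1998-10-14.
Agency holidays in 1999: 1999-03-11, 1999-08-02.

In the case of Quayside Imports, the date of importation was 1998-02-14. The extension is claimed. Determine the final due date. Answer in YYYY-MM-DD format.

12 months after 1998-02-14, on the same day of the month, is 1999-02-14.
Because 1999-02-14 is a Sunday, the deadline becomes 1999-02-15 (Monday).
Counting 15 further business days from 1999-02-15 reaches 1999-03-08.
1999-03-08 falls on a Monday, which is a business day, so no adjustment is needed.
Deadline: 1999-03-08.

1999-03-08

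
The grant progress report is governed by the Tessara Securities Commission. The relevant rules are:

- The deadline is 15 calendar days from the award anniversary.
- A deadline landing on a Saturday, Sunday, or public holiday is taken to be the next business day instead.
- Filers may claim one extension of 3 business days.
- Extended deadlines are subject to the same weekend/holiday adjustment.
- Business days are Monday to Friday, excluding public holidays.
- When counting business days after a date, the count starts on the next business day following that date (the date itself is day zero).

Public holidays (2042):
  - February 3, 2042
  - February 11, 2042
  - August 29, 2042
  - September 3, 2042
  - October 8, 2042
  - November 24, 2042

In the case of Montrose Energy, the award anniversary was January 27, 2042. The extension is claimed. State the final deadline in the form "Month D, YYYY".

Adding 15 calendar days to January 27, 2042 gives February 11, 2042.
February 11, 2042 is a listed holiday; the next business day is February 12, 2042 (Wednesday).
Counting 3 further business days from February 12, 2042 reaches February 17, 2042.
February 17, 2042 falls on a Monday, which is a business day, so no adjustment is needed.
The final due date is February 17, 2042.

February 17, 2042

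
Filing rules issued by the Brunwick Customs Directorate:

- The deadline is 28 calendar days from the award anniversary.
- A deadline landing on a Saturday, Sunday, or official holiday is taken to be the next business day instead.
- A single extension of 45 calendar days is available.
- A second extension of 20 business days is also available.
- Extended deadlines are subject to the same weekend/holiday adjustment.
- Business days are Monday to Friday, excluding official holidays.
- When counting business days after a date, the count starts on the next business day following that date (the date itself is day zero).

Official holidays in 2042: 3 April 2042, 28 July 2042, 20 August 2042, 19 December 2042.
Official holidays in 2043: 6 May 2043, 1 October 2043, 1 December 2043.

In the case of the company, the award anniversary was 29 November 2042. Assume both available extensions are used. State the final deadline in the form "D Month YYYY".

Adding 28 calendar days to 29 November 2042 gives 27 December 2042.
27 December 2042 is a Saturday; the next business day is 29 December 2042 (Monday).
With the 45-day extension, 29 December 2042 becomes 12 February 2043.
Since 12 February 2043 is a Thursday and not a holiday, the date is unchanged.
Applying the 20-business-day extension: 20 business days after 12 February 2043 is 12 March 2043.
Since 12 March 2043 is a Thursday and not a holiday, the date is unchanged.
So the filing is due 12 March 2043.

12 March 2043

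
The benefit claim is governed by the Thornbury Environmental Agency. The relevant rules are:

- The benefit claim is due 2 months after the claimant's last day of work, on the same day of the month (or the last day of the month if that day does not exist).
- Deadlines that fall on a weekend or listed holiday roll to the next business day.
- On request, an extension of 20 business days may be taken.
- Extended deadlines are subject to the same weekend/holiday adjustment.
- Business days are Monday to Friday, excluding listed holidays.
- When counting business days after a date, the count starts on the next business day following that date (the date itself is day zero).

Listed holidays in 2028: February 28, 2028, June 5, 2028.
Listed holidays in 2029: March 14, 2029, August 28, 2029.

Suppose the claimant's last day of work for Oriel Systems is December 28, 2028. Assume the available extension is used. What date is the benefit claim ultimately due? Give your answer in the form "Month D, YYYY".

2 months after December 28, 2028, on the same day of the month, is February 28, 2029.
February 28, 2029 falls on a Wednesday, which is a business day, so no adjustment is needed.
Applying the 20-business-day extension: 20 business days after February 28, 2029 is March 29, 2029.
March 29, 2029 is a Thursday and not a listed holiday, so it stands.
Final deadline: March 29, 2029.

March 29, 2029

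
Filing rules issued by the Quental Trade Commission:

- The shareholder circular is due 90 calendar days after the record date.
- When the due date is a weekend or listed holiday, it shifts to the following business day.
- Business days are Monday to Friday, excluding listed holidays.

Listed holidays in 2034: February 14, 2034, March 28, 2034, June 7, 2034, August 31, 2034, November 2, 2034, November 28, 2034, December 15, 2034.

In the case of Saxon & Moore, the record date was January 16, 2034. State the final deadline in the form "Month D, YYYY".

Adding 90 calendar days to January 16, 2034 gives April 16, 2034.
April 16, 2034 is a Sunday; the next business day is April 17, 2034 (Monday).
Deadline: April 17, 2034.

April 17, 2034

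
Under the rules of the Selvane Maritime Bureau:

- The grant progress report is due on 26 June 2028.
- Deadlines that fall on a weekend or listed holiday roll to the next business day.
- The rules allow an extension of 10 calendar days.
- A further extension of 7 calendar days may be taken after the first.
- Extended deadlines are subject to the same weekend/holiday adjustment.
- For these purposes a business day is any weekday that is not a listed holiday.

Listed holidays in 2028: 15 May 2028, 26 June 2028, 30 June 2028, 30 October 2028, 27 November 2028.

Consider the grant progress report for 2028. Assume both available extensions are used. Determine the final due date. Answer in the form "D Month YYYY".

The statutory due date is 26 June 2028.
26 June 2028 falls on a listed holiday. Rolling to the next business day gives 27 June 2028, a Tuesday.
Applying the 10-calendar-day extension: 27 June 2028 + 10 days = 7 July 2028.
7 July 2028 is a Friday and not a listed holiday, so it stands.
Add the 7 calendar-day extension to 7 July 2028: 14 July 2028.
14 July 2028 (Friday) is already a business day.
Deadline: 14 July 2028.

14 July 2028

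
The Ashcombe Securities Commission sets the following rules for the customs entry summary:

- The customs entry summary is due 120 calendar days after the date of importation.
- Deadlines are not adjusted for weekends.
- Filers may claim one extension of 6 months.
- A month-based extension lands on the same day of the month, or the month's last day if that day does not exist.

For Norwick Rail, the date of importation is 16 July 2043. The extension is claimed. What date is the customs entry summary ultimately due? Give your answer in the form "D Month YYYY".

From 16 July 2043, 120 calendar days later is 13 November 2043.
No adjustment is made for weekends or holidays, so 13 November 2043 stands.
Add 6 months to 13 November 2043: 13 May 2044.
13 May 2044 is a Friday; no weekend or holiday adjustment applies.
So the filing is due 13 May 2044.

13 May 2044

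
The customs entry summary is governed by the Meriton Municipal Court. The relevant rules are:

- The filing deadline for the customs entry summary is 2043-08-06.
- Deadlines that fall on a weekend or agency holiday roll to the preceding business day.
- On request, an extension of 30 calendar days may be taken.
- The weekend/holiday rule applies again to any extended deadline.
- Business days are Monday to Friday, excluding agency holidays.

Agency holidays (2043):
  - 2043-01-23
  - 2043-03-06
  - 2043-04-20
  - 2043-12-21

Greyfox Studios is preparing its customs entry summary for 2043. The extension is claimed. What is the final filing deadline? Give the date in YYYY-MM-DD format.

The stated deadline is 2043-08-06.
Since 2043-08-06 is a Thursday and not a holiday, the date is unchanged.
With the 30-day extension, 2043-08-06 becomes 2043-09-05.
Because 2043-09-05 is a Saturday, the deadline becomes 2043-09-04 (Friday).
So the filing is due 2043-09-04.

2043-09-04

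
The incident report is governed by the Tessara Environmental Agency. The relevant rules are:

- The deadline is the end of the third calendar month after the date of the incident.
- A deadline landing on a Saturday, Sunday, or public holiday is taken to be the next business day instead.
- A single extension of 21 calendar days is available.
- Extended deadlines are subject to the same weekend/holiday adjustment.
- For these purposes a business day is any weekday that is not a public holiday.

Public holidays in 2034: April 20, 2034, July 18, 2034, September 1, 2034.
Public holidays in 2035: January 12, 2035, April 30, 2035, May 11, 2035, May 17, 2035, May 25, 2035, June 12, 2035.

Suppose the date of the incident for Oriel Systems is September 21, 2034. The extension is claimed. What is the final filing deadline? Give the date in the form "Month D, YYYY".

3 months after September 21, 2034 falls in December 2034; the last day of that month is December 31, 2034.
Because December 31, 2034 is a Sunday, the deadline becomes January 1, 2035 (Monday).
With the 21-day extension, January 1, 2035 becomes January 22, 2035.
January 22, 2035 is a Monday and not a listed holiday, so it stands.
So the filing is due January 22, 2035.

January 22, 2035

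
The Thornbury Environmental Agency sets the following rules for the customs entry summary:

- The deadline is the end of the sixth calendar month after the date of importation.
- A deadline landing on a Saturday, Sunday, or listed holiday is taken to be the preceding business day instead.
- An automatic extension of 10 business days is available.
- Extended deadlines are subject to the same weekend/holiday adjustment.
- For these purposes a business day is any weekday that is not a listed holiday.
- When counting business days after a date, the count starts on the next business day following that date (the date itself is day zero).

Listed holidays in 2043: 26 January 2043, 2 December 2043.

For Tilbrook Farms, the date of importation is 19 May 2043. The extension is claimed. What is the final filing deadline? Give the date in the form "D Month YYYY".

15 December 2043

6 months after 19 May 2043 is November 2043; that month ends on 30 November 2043.
Since 30 November 2043 is a Monday and not a holiday, the date is unchanged.
The 10-business-day extension runs from 30 November 2043 to 15 December 2043.
Since 15 December 2043 is a Tuesday and not a holiday, the date is unchanged.
Final deadline: 15 December 2043.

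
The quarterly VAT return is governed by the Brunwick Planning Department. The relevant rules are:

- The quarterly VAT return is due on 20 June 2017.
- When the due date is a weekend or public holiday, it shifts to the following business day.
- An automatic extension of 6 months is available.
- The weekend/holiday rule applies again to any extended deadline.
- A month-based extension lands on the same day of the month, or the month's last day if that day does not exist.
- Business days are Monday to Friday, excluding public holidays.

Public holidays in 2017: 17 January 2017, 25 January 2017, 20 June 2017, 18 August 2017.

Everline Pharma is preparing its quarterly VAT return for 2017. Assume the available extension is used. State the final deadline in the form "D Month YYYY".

Start from the fixed due date, 20 June 2017.
20 June 2017 is a listed holiday; the next business day is 21 June 2017 (Wednesday).
Applying the 6 months extension: 6 months after 21 June 2017 is 21 December 2017.
21 December 2017 falls on a Thursday, which is a business day, so no adjustment is needed.
Final deadline: 21 December 2017.

21 December 2017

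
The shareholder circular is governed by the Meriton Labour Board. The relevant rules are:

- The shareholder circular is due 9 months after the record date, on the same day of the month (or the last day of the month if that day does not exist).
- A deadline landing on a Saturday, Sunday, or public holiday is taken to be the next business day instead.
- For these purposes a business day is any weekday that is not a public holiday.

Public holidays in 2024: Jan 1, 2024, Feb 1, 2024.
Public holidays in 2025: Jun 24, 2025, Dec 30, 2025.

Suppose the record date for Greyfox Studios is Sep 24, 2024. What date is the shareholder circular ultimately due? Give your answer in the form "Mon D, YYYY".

Jun 25, 2025

9 months after Sep 24, 2024, on the same day of the month, is Jun 24, 2025.
Jun 24, 2025 is a listed holiday, so it moves to the next business day, Jun 25, 2025 (Wednesday).
Final deadline: Jun 25, 2025.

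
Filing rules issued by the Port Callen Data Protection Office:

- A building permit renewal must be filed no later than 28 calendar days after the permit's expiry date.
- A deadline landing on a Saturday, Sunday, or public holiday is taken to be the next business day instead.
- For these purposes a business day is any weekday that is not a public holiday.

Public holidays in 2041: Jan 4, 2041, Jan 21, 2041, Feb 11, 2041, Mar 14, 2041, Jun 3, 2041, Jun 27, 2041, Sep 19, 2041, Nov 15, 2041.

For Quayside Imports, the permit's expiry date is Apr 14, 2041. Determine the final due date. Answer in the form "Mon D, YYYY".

May 13, 2041

Adding 28 calendar days to Apr 14, 2041 gives May 12, 2041.
May 12, 2041 is a Sunday; the next business day is May 13, 2041 (Monday).
Deadline: May 13, 2041.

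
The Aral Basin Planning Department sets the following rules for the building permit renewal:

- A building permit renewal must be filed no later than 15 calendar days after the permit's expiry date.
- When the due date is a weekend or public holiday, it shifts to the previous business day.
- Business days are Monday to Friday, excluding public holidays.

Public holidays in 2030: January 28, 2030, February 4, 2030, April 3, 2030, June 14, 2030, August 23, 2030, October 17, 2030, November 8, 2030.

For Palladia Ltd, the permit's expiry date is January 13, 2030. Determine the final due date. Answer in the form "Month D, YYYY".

January 25, 2030

From January 13, 2030, 15 calendar days later is January 28, 2030.
January 28, 2030 is a listed holiday; the preceding business day is January 25, 2030 (Friday).
Deadline: January 25, 2030.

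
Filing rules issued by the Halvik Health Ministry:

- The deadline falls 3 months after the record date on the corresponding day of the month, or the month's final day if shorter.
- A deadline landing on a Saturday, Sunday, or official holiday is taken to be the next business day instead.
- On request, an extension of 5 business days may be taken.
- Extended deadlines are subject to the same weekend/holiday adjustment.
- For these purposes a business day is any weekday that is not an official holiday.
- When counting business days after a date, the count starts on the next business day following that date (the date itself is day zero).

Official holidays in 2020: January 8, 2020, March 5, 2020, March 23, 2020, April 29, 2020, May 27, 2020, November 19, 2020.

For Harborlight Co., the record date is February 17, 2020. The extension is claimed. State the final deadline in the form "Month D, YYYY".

Moving 3 months forward from February 17, 2020 on the corresponding day gives May 17, 2020.
May 17, 2020 falls on a Sunday. Rolling to the next business day gives May 18, 2020, a Monday.
Counting 5 further business days from May 18, 2020 reaches May 25, 2020.
Since May 25, 2020 is a Monday and not a holiday, the date is unchanged.
So the filing is due May 25, 2020.

May 25, 2020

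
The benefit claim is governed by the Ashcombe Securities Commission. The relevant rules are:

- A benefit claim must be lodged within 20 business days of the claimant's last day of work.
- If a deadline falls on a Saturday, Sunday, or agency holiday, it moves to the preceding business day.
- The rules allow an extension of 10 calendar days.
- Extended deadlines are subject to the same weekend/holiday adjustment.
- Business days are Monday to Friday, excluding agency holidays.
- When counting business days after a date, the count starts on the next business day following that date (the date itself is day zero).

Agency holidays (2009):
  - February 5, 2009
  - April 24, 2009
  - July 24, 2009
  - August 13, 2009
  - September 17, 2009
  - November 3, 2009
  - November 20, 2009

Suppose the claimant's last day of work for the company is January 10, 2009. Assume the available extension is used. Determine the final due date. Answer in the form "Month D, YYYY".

Counting 20 business days after January 10, 2009 (skipping weekends and listed holidays) reaches February 9, 2009.
February 9, 2009 (Monday) is already a business day.
With the 10-day extension, February 9, 2009 becomes February 19, 2009.
February 19, 2009 (Thursday) is already a business day.
Final deadline: February 19, 2009.

February 19, 2009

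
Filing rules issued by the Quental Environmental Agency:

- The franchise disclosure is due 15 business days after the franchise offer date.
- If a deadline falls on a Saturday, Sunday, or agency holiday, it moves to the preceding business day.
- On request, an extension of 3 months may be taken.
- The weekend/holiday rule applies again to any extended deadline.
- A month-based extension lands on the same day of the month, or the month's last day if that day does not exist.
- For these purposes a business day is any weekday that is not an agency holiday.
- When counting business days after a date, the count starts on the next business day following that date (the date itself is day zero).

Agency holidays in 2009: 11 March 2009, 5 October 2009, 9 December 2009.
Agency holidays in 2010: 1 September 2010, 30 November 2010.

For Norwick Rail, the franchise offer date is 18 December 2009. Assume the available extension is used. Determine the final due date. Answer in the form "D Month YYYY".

8 April 2010

15 business days after 18 December 2009, excluding weekends and holidays, is 8 January 2010.
8 January 2010 falls on a Friday, which is a business day, so no adjustment is needed.
Add 3 months to 8 January 2010: 8 April 2010.
8 April 2010 (Thursday) is already a business day.
Deadline: 8 April 2010.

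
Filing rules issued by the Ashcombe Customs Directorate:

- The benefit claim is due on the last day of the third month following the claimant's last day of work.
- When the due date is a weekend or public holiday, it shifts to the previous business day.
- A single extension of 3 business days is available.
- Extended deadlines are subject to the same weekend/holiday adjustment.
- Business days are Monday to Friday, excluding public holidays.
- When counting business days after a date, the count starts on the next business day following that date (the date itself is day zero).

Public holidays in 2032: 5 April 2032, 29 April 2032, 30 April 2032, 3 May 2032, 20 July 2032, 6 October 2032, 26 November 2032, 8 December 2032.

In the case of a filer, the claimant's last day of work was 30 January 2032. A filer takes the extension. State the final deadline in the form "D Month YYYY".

6 May 2032

3 months after 30 January 2032 falls in April 2032; the last day of that month is 30 April 2032.
Because 30 April 2032 is a listed holiday, the deadline becomes 28 April 2032 (Wednesday).
The 3-business-day extension runs from 28 April 2032 to 6 May 2032.
6 May 2032 falls on a Thursday, which is a business day, so no adjustment is needed.
So the filing is due 6 May 2032.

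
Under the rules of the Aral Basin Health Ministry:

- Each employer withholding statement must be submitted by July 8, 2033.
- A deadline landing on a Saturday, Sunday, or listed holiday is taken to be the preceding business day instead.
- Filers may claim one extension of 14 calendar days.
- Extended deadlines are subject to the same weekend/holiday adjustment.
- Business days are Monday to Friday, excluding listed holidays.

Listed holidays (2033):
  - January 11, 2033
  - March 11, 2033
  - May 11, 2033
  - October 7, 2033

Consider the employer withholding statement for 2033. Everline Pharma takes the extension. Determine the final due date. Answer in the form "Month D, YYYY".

Start from the fixed due date, July 8, 2033.
July 8, 2033 (Friday) is already a business day.
Add the 14 calendar-day extension to July 8, 2033: July 22, 2033.
July 22, 2033 is a Friday and not a listed holiday, so it stands.
So the filing is due July 22, 2033.

July 22, 2033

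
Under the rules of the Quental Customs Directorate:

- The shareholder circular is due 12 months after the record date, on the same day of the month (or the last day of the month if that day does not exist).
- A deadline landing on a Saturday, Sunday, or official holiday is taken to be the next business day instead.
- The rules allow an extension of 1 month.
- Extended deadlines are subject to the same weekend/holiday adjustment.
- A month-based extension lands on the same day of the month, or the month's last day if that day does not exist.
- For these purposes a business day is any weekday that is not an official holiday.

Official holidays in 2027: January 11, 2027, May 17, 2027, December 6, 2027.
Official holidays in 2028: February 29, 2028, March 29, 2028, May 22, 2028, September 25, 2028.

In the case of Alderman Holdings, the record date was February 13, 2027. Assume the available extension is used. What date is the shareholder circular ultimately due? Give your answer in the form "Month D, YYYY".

March 14, 2028

Moving 12 months forward from February 13, 2027 on the corresponding day gives February 13, 2028.
February 13, 2028 is a Sunday, so it moves to the next business day, February 14, 2028 (Monday).
The 1 month extension carries February 14, 2028 to March 14, 2028.
March 14, 2028 (Tuesday) is already a business day.
So the filing is due March 14, 2028.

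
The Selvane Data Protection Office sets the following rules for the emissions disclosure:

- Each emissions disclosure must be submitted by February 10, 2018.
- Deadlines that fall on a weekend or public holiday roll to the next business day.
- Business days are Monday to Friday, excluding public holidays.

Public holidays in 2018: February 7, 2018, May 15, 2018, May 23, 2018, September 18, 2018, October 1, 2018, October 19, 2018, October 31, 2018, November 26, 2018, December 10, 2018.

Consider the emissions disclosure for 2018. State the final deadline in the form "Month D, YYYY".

Start from the fixed due date, February 10, 2018.
February 10, 2018 is a Saturday, so it moves to the next business day, February 12, 2018 (Monday).
Deadline: February 12, 2018.

February 12, 2018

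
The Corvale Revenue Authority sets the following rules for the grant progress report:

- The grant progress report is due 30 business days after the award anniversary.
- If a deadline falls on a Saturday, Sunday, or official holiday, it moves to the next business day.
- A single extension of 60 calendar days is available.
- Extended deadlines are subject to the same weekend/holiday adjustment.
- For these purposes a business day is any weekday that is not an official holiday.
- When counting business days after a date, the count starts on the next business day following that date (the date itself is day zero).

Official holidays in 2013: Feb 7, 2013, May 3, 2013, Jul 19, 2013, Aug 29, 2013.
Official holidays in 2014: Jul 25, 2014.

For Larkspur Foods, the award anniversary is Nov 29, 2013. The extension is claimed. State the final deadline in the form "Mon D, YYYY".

Counting 30 business days after Nov 29, 2013 (skipping weekends and listed holidays) reaches Jan 10, 2014.
Since Jan 10, 2014 is a Friday and not a holiday, the date is unchanged.
The 60-calendar-day extension moves the deadline from Jan 10, 2014 to Mar 11, 2014.
Since Mar 11, 2014 is a Tuesday and not a holiday, the date is unchanged.
So the filing is due Mar 11, 2014.

Mar 11, 2014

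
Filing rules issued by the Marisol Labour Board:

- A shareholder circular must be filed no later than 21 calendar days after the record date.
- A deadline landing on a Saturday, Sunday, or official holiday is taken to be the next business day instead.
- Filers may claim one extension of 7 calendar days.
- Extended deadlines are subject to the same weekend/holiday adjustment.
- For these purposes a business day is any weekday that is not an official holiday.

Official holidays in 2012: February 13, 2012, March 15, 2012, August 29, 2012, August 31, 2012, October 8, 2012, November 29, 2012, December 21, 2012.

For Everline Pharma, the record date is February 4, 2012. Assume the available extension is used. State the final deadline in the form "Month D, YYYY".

21 calendar days after February 4, 2012 is February 25, 2012.
February 25, 2012 is a Saturday; the next business day is February 27, 2012 (Monday).
Applying the 7-calendar-day extension: February 27, 2012 + 7 days = March 5, 2012.
March 5, 2012 falls on a Monday, which is a business day, so no adjustment is needed.
So the filing is due March 5, 2012.

March 5, 2012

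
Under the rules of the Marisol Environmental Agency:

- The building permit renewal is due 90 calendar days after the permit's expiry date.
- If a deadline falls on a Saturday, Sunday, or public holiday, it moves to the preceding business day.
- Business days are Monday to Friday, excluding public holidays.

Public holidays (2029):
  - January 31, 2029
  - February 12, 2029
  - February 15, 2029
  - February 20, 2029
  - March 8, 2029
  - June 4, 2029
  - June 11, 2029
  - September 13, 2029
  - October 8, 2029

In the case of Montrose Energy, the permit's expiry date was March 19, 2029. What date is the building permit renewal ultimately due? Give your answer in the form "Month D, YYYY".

90 calendar days after March 19, 2029 is June 17, 2029.
June 17, 2029 falls on a Sunday. Rolling to the preceding business day gives June 15, 2029, a Friday.
The final due date is June 15, 2029.

June 15, 2029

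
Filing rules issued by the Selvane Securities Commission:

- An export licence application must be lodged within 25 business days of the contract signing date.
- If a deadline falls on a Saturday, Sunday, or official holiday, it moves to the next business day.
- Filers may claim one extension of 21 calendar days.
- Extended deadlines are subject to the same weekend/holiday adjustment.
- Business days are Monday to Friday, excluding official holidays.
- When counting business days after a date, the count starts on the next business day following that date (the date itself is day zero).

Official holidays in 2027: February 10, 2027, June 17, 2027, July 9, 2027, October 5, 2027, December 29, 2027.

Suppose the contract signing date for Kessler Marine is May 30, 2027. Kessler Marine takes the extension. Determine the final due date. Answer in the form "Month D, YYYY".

Starting the day after May 30, 2027 and counting 25 business days lands on July 5, 2027.
July 5, 2027 (Monday) is already a business day.
With the 21-day extension, July 5, 2027 becomes July 26, 2027.
July 26, 2027 is a Monday and not a listed holiday, so it stands.
Final deadline: July 26, 2027.

July 26, 2027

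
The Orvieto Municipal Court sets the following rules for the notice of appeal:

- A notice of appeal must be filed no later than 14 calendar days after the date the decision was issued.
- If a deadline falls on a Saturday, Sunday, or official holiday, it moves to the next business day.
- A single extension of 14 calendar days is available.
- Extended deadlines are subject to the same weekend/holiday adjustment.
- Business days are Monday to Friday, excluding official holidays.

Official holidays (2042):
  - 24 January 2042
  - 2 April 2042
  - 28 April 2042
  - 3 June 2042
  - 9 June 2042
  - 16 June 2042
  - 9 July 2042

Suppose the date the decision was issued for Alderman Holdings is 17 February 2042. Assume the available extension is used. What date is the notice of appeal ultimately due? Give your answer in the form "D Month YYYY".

17 March 2042

Trigger date 17 February 2042 + 14 calendar days = 3 March 2042.
3 March 2042 is a Monday and not a listed holiday, so it stands.
Add the 14 calendar-day extension to 3 March 2042: 17 March 2042.
17 March 2042 is a Monday and not a listed holiday, so it stands.
Final deadline: 17 March 2042.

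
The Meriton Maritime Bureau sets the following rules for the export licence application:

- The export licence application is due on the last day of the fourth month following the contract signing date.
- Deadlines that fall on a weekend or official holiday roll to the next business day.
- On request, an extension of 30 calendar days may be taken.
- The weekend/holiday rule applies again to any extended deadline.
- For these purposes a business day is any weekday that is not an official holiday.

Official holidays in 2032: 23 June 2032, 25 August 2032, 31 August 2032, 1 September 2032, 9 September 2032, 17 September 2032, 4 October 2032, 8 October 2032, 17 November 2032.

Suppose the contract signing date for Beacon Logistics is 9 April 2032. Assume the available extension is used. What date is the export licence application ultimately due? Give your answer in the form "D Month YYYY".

5 October 2032

4 months after 9 April 2032 falls in August 2032; the last day of that month is 31 August 2032.
31 August 2032 falls on a listed holiday. Rolling to the next business day gives 2 September 2032, a Thursday.
With the 30-day extension, 2 September 2032 becomes 2 October 2032.
2 October 2032 is a Saturday, so it moves to the next business day, 5 October 2032 (Tuesday).
Deadline: 5 October 2032.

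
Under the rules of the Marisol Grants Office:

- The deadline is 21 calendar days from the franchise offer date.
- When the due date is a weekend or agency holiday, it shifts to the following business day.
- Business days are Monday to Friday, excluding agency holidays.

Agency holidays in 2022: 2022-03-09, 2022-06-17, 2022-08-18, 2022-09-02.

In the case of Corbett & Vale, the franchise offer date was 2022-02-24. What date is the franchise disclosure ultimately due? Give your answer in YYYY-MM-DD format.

2022-03-17

21 calendar days after 2022-02-24 is 2022-03-17.
2022-03-17 is a Thursday and not a listed holiday, so it stands.
Final deadline: 2022-03-17.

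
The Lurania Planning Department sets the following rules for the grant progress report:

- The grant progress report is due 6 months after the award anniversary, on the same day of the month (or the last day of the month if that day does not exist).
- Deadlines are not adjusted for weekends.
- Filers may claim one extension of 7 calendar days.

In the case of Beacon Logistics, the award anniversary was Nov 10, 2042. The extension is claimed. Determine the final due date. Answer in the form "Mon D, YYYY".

May 17, 2043

6 months from Nov 10, 2042 is May 10, 2043.
No adjustment is made for weekends or holidays, so May 10, 2043 stands.
Applying the 7-calendar-day extension: May 10, 2043 + 7 days = May 17, 2043.
May 17, 2043 is a Sunday; no weekend or holiday adjustment applies.
Deadline: May 17, 2043.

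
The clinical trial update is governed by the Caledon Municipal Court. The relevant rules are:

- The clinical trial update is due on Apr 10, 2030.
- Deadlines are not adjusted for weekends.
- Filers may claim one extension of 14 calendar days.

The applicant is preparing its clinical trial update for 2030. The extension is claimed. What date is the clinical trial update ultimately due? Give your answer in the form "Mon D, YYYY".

Apr 24, 2030

The stated deadline is Apr 10, 2030.
Apr 10, 2030 falls on a Wednesday. The rules make no weekend/holiday allowance, so it remains Apr 10, 2030.
Applying the 14-calendar-day extension: Apr 10, 2030 + 14 days = Apr 24, 2030.
Apr 24, 2030 is a Wednesday; no weekend or holiday adjustment applies.
The final due date is Apr 24, 2030.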